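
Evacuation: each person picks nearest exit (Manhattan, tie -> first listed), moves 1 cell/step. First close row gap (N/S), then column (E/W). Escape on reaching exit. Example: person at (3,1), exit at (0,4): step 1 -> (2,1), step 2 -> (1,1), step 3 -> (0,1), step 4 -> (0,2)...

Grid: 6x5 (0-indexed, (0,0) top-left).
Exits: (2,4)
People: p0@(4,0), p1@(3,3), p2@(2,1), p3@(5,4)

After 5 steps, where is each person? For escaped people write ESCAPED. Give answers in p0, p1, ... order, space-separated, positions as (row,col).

Step 1: p0:(4,0)->(3,0) | p1:(3,3)->(2,3) | p2:(2,1)->(2,2) | p3:(5,4)->(4,4)
Step 2: p0:(3,0)->(2,0) | p1:(2,3)->(2,4)->EXIT | p2:(2,2)->(2,3) | p3:(4,4)->(3,4)
Step 3: p0:(2,0)->(2,1) | p1:escaped | p2:(2,3)->(2,4)->EXIT | p3:(3,4)->(2,4)->EXIT
Step 4: p0:(2,1)->(2,2) | p1:escaped | p2:escaped | p3:escaped
Step 5: p0:(2,2)->(2,3) | p1:escaped | p2:escaped | p3:escaped

(2,3) ESCAPED ESCAPED ESCAPED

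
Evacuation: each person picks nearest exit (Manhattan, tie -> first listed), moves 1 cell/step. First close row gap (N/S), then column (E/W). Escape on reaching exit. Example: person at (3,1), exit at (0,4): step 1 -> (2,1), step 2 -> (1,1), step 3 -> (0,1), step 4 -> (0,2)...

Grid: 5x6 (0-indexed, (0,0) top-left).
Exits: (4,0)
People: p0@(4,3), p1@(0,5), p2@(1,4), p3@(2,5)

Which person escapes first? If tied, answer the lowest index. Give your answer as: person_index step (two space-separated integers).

Step 1: p0:(4,3)->(4,2) | p1:(0,5)->(1,5) | p2:(1,4)->(2,4) | p3:(2,5)->(3,5)
Step 2: p0:(4,2)->(4,1) | p1:(1,5)->(2,5) | p2:(2,4)->(3,4) | p3:(3,5)->(4,5)
Step 3: p0:(4,1)->(4,0)->EXIT | p1:(2,5)->(3,5) | p2:(3,4)->(4,4) | p3:(4,5)->(4,4)
Step 4: p0:escaped | p1:(3,5)->(4,5) | p2:(4,4)->(4,3) | p3:(4,4)->(4,3)
Step 5: p0:escaped | p1:(4,5)->(4,4) | p2:(4,3)->(4,2) | p3:(4,3)->(4,2)
Step 6: p0:escaped | p1:(4,4)->(4,3) | p2:(4,2)->(4,1) | p3:(4,2)->(4,1)
Step 7: p0:escaped | p1:(4,3)->(4,2) | p2:(4,1)->(4,0)->EXIT | p3:(4,1)->(4,0)->EXIT
Step 8: p0:escaped | p1:(4,2)->(4,1) | p2:escaped | p3:escaped
Step 9: p0:escaped | p1:(4,1)->(4,0)->EXIT | p2:escaped | p3:escaped
Exit steps: [3, 9, 7, 7]
First to escape: p0 at step 3

Answer: 0 3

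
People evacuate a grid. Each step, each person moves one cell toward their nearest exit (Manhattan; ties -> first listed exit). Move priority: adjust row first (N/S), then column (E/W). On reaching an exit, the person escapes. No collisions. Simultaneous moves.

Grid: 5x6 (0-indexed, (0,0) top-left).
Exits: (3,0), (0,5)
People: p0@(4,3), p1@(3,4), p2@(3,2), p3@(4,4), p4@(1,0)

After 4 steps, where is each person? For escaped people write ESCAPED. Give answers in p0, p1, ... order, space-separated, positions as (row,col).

Step 1: p0:(4,3)->(3,3) | p1:(3,4)->(3,3) | p2:(3,2)->(3,1) | p3:(4,4)->(3,4) | p4:(1,0)->(2,0)
Step 2: p0:(3,3)->(3,2) | p1:(3,3)->(3,2) | p2:(3,1)->(3,0)->EXIT | p3:(3,4)->(3,3) | p4:(2,0)->(3,0)->EXIT
Step 3: p0:(3,2)->(3,1) | p1:(3,2)->(3,1) | p2:escaped | p3:(3,3)->(3,2) | p4:escaped
Step 4: p0:(3,1)->(3,0)->EXIT | p1:(3,1)->(3,0)->EXIT | p2:escaped | p3:(3,2)->(3,1) | p4:escaped

ESCAPED ESCAPED ESCAPED (3,1) ESCAPED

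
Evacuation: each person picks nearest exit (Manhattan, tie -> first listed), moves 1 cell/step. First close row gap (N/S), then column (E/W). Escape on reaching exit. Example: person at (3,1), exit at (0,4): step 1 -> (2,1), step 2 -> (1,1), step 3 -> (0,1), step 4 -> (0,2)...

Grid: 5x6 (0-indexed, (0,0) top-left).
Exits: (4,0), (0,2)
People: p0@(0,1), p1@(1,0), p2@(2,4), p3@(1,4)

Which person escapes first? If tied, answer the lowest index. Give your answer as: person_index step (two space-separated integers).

Step 1: p0:(0,1)->(0,2)->EXIT | p1:(1,0)->(2,0) | p2:(2,4)->(1,4) | p3:(1,4)->(0,4)
Step 2: p0:escaped | p1:(2,0)->(3,0) | p2:(1,4)->(0,4) | p3:(0,4)->(0,3)
Step 3: p0:escaped | p1:(3,0)->(4,0)->EXIT | p2:(0,4)->(0,3) | p3:(0,3)->(0,2)->EXIT
Step 4: p0:escaped | p1:escaped | p2:(0,3)->(0,2)->EXIT | p3:escaped
Exit steps: [1, 3, 4, 3]
First to escape: p0 at step 1

Answer: 0 1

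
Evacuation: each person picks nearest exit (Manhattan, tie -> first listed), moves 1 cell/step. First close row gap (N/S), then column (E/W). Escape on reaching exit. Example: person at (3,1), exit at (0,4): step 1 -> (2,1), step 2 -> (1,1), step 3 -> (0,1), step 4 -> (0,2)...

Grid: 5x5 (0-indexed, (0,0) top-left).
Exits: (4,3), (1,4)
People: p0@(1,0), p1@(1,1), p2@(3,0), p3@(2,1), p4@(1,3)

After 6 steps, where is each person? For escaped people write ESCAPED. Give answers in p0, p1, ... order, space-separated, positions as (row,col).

Step 1: p0:(1,0)->(1,1) | p1:(1,1)->(1,2) | p2:(3,0)->(4,0) | p3:(2,1)->(3,1) | p4:(1,3)->(1,4)->EXIT
Step 2: p0:(1,1)->(1,2) | p1:(1,2)->(1,3) | p2:(4,0)->(4,1) | p3:(3,1)->(4,1) | p4:escaped
Step 3: p0:(1,2)->(1,3) | p1:(1,3)->(1,4)->EXIT | p2:(4,1)->(4,2) | p3:(4,1)->(4,2) | p4:escaped
Step 4: p0:(1,3)->(1,4)->EXIT | p1:escaped | p2:(4,2)->(4,3)->EXIT | p3:(4,2)->(4,3)->EXIT | p4:escaped

ESCAPED ESCAPED ESCAPED ESCAPED ESCAPED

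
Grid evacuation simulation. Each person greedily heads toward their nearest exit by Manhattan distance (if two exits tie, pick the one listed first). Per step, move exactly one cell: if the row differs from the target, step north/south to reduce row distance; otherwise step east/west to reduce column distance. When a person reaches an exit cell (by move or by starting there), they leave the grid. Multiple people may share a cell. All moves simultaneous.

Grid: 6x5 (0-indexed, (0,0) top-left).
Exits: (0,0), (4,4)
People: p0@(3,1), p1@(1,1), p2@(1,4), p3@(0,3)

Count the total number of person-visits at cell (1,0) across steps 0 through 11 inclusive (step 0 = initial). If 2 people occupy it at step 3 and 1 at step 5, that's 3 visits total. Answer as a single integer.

Step 0: p0@(3,1) p1@(1,1) p2@(1,4) p3@(0,3) -> at (1,0): 0 [-], cum=0
Step 1: p0@(2,1) p1@(0,1) p2@(2,4) p3@(0,2) -> at (1,0): 0 [-], cum=0
Step 2: p0@(1,1) p1@ESC p2@(3,4) p3@(0,1) -> at (1,0): 0 [-], cum=0
Step 3: p0@(0,1) p1@ESC p2@ESC p3@ESC -> at (1,0): 0 [-], cum=0
Step 4: p0@ESC p1@ESC p2@ESC p3@ESC -> at (1,0): 0 [-], cum=0
Total visits = 0

Answer: 0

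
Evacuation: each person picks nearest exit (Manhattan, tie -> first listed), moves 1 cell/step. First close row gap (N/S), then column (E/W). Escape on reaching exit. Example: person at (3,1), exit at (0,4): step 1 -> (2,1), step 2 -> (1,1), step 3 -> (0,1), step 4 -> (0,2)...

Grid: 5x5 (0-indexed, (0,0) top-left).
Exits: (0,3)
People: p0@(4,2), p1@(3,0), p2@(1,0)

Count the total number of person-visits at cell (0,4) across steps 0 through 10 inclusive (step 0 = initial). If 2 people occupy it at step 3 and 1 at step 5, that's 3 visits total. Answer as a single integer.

Answer: 0

Derivation:
Step 0: p0@(4,2) p1@(3,0) p2@(1,0) -> at (0,4): 0 [-], cum=0
Step 1: p0@(3,2) p1@(2,0) p2@(0,0) -> at (0,4): 0 [-], cum=0
Step 2: p0@(2,2) p1@(1,0) p2@(0,1) -> at (0,4): 0 [-], cum=0
Step 3: p0@(1,2) p1@(0,0) p2@(0,2) -> at (0,4): 0 [-], cum=0
Step 4: p0@(0,2) p1@(0,1) p2@ESC -> at (0,4): 0 [-], cum=0
Step 5: p0@ESC p1@(0,2) p2@ESC -> at (0,4): 0 [-], cum=0
Step 6: p0@ESC p1@ESC p2@ESC -> at (0,4): 0 [-], cum=0
Total visits = 0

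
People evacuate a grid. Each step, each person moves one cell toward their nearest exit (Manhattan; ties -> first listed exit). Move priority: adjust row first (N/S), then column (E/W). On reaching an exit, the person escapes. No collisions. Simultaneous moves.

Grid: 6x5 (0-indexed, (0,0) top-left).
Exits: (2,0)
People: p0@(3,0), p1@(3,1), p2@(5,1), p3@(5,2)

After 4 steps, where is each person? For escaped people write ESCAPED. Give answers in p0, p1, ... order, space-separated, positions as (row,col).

Step 1: p0:(3,0)->(2,0)->EXIT | p1:(3,1)->(2,1) | p2:(5,1)->(4,1) | p3:(5,2)->(4,2)
Step 2: p0:escaped | p1:(2,1)->(2,0)->EXIT | p2:(4,1)->(3,1) | p3:(4,2)->(3,2)
Step 3: p0:escaped | p1:escaped | p2:(3,1)->(2,1) | p3:(3,2)->(2,2)
Step 4: p0:escaped | p1:escaped | p2:(2,1)->(2,0)->EXIT | p3:(2,2)->(2,1)

ESCAPED ESCAPED ESCAPED (2,1)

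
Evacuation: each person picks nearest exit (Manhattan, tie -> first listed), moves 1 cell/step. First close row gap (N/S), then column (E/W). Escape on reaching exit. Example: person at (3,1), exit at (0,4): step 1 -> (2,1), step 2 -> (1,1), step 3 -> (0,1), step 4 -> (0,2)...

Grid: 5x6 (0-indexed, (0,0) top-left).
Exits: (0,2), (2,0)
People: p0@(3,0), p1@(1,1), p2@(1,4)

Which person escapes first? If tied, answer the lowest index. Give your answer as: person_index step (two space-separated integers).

Step 1: p0:(3,0)->(2,0)->EXIT | p1:(1,1)->(0,1) | p2:(1,4)->(0,4)
Step 2: p0:escaped | p1:(0,1)->(0,2)->EXIT | p2:(0,4)->(0,3)
Step 3: p0:escaped | p1:escaped | p2:(0,3)->(0,2)->EXIT
Exit steps: [1, 2, 3]
First to escape: p0 at step 1

Answer: 0 1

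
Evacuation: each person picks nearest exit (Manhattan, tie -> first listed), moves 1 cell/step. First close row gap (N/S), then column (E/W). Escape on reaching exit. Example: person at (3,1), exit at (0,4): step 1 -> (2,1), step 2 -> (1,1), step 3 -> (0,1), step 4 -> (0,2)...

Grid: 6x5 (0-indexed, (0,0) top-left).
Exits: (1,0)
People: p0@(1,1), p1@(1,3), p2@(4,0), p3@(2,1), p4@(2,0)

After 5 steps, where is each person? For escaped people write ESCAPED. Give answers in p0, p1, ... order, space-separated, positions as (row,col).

Step 1: p0:(1,1)->(1,0)->EXIT | p1:(1,3)->(1,2) | p2:(4,0)->(3,0) | p3:(2,1)->(1,1) | p4:(2,0)->(1,0)->EXIT
Step 2: p0:escaped | p1:(1,2)->(1,1) | p2:(3,0)->(2,0) | p3:(1,1)->(1,0)->EXIT | p4:escaped
Step 3: p0:escaped | p1:(1,1)->(1,0)->EXIT | p2:(2,0)->(1,0)->EXIT | p3:escaped | p4:escaped

ESCAPED ESCAPED ESCAPED ESCAPED ESCAPED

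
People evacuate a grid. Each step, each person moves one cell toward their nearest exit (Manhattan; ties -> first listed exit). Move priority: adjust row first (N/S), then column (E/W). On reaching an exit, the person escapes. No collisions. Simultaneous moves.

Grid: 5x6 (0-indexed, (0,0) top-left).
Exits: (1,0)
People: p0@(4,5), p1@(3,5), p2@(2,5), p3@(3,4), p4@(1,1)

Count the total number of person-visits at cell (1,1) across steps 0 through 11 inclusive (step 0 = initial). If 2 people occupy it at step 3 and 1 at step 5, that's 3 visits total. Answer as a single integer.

Step 0: p0@(4,5) p1@(3,5) p2@(2,5) p3@(3,4) p4@(1,1) -> at (1,1): 1 [p4], cum=1
Step 1: p0@(3,5) p1@(2,5) p2@(1,5) p3@(2,4) p4@ESC -> at (1,1): 0 [-], cum=1
Step 2: p0@(2,5) p1@(1,5) p2@(1,4) p3@(1,4) p4@ESC -> at (1,1): 0 [-], cum=1
Step 3: p0@(1,5) p1@(1,4) p2@(1,3) p3@(1,3) p4@ESC -> at (1,1): 0 [-], cum=1
Step 4: p0@(1,4) p1@(1,3) p2@(1,2) p3@(1,2) p4@ESC -> at (1,1): 0 [-], cum=1
Step 5: p0@(1,3) p1@(1,2) p2@(1,1) p3@(1,1) p4@ESC -> at (1,1): 2 [p2,p3], cum=3
Step 6: p0@(1,2) p1@(1,1) p2@ESC p3@ESC p4@ESC -> at (1,1): 1 [p1], cum=4
Step 7: p0@(1,1) p1@ESC p2@ESC p3@ESC p4@ESC -> at (1,1): 1 [p0], cum=5
Step 8: p0@ESC p1@ESC p2@ESC p3@ESC p4@ESC -> at (1,1): 0 [-], cum=5
Total visits = 5

Answer: 5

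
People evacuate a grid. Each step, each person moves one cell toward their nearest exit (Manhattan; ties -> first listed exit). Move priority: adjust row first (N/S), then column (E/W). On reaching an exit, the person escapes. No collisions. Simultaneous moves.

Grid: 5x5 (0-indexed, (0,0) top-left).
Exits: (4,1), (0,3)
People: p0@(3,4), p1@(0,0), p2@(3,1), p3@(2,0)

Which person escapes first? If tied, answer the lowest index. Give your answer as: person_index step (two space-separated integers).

Answer: 2 1

Derivation:
Step 1: p0:(3,4)->(4,4) | p1:(0,0)->(0,1) | p2:(3,1)->(4,1)->EXIT | p3:(2,0)->(3,0)
Step 2: p0:(4,4)->(4,3) | p1:(0,1)->(0,2) | p2:escaped | p3:(3,0)->(4,0)
Step 3: p0:(4,3)->(4,2) | p1:(0,2)->(0,3)->EXIT | p2:escaped | p3:(4,0)->(4,1)->EXIT
Step 4: p0:(4,2)->(4,1)->EXIT | p1:escaped | p2:escaped | p3:escaped
Exit steps: [4, 3, 1, 3]
First to escape: p2 at step 1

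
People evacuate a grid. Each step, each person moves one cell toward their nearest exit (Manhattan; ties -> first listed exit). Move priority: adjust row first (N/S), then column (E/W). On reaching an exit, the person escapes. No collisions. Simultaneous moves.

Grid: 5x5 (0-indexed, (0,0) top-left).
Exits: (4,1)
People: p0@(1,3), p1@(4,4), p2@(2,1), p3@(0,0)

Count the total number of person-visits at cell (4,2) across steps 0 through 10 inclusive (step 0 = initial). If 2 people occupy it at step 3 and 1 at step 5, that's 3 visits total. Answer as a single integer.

Step 0: p0@(1,3) p1@(4,4) p2@(2,1) p3@(0,0) -> at (4,2): 0 [-], cum=0
Step 1: p0@(2,3) p1@(4,3) p2@(3,1) p3@(1,0) -> at (4,2): 0 [-], cum=0
Step 2: p0@(3,3) p1@(4,2) p2@ESC p3@(2,0) -> at (4,2): 1 [p1], cum=1
Step 3: p0@(4,3) p1@ESC p2@ESC p3@(3,0) -> at (4,2): 0 [-], cum=1
Step 4: p0@(4,2) p1@ESC p2@ESC p3@(4,0) -> at (4,2): 1 [p0], cum=2
Step 5: p0@ESC p1@ESC p2@ESC p3@ESC -> at (4,2): 0 [-], cum=2
Total visits = 2

Answer: 2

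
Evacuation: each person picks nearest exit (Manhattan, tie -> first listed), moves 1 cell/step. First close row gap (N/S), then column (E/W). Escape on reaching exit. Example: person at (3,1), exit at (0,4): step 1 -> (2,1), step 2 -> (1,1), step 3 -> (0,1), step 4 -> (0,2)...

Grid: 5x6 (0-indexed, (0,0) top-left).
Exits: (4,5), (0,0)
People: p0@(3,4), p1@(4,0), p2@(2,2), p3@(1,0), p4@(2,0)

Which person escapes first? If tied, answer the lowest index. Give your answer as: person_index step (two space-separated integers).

Step 1: p0:(3,4)->(4,4) | p1:(4,0)->(3,0) | p2:(2,2)->(1,2) | p3:(1,0)->(0,0)->EXIT | p4:(2,0)->(1,0)
Step 2: p0:(4,4)->(4,5)->EXIT | p1:(3,0)->(2,0) | p2:(1,2)->(0,2) | p3:escaped | p4:(1,0)->(0,0)->EXIT
Step 3: p0:escaped | p1:(2,0)->(1,0) | p2:(0,2)->(0,1) | p3:escaped | p4:escaped
Step 4: p0:escaped | p1:(1,0)->(0,0)->EXIT | p2:(0,1)->(0,0)->EXIT | p3:escaped | p4:escaped
Exit steps: [2, 4, 4, 1, 2]
First to escape: p3 at step 1

Answer: 3 1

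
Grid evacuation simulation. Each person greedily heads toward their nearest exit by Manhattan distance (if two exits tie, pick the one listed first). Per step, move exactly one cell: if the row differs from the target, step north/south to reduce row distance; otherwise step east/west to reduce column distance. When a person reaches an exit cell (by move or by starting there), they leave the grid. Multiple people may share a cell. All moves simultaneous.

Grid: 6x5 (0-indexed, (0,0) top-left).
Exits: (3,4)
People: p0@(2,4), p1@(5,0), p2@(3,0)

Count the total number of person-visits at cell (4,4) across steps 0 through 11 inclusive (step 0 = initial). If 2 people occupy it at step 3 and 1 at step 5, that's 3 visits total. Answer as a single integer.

Step 0: p0@(2,4) p1@(5,0) p2@(3,0) -> at (4,4): 0 [-], cum=0
Step 1: p0@ESC p1@(4,0) p2@(3,1) -> at (4,4): 0 [-], cum=0
Step 2: p0@ESC p1@(3,0) p2@(3,2) -> at (4,4): 0 [-], cum=0
Step 3: p0@ESC p1@(3,1) p2@(3,3) -> at (4,4): 0 [-], cum=0
Step 4: p0@ESC p1@(3,2) p2@ESC -> at (4,4): 0 [-], cum=0
Step 5: p0@ESC p1@(3,3) p2@ESC -> at (4,4): 0 [-], cum=0
Step 6: p0@ESC p1@ESC p2@ESC -> at (4,4): 0 [-], cum=0
Total visits = 0

Answer: 0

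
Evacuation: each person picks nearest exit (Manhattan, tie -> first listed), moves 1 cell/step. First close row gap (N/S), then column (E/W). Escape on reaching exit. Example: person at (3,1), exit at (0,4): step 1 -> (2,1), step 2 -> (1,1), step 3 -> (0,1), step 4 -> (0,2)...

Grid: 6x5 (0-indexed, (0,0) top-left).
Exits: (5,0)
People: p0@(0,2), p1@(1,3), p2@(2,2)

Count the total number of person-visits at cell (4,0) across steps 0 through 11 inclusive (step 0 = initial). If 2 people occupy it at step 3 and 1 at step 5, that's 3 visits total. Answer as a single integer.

Answer: 0

Derivation:
Step 0: p0@(0,2) p1@(1,3) p2@(2,2) -> at (4,0): 0 [-], cum=0
Step 1: p0@(1,2) p1@(2,3) p2@(3,2) -> at (4,0): 0 [-], cum=0
Step 2: p0@(2,2) p1@(3,3) p2@(4,2) -> at (4,0): 0 [-], cum=0
Step 3: p0@(3,2) p1@(4,3) p2@(5,2) -> at (4,0): 0 [-], cum=0
Step 4: p0@(4,2) p1@(5,3) p2@(5,1) -> at (4,0): 0 [-], cum=0
Step 5: p0@(5,2) p1@(5,2) p2@ESC -> at (4,0): 0 [-], cum=0
Step 6: p0@(5,1) p1@(5,1) p2@ESC -> at (4,0): 0 [-], cum=0
Step 7: p0@ESC p1@ESC p2@ESC -> at (4,0): 0 [-], cum=0
Total visits = 0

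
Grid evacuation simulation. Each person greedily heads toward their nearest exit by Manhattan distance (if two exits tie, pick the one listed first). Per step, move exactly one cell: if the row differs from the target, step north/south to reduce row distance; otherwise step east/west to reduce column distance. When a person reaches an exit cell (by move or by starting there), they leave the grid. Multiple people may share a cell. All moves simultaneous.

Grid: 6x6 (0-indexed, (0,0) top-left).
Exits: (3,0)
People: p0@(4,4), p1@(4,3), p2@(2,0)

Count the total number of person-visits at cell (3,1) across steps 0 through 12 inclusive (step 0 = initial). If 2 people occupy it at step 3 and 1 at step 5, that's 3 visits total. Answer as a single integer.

Answer: 2

Derivation:
Step 0: p0@(4,4) p1@(4,3) p2@(2,0) -> at (3,1): 0 [-], cum=0
Step 1: p0@(3,4) p1@(3,3) p2@ESC -> at (3,1): 0 [-], cum=0
Step 2: p0@(3,3) p1@(3,2) p2@ESC -> at (3,1): 0 [-], cum=0
Step 3: p0@(3,2) p1@(3,1) p2@ESC -> at (3,1): 1 [p1], cum=1
Step 4: p0@(3,1) p1@ESC p2@ESC -> at (3,1): 1 [p0], cum=2
Step 5: p0@ESC p1@ESC p2@ESC -> at (3,1): 0 [-], cum=2
Total visits = 2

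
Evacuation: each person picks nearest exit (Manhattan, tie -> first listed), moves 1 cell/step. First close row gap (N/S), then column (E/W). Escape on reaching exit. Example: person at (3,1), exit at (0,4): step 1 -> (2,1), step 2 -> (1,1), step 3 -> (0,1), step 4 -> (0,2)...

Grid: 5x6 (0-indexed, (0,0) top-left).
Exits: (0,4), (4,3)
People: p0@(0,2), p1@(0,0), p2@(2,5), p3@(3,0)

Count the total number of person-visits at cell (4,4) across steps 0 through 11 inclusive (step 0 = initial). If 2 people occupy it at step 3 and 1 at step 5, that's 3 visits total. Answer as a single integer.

Step 0: p0@(0,2) p1@(0,0) p2@(2,5) p3@(3,0) -> at (4,4): 0 [-], cum=0
Step 1: p0@(0,3) p1@(0,1) p2@(1,5) p3@(4,0) -> at (4,4): 0 [-], cum=0
Step 2: p0@ESC p1@(0,2) p2@(0,5) p3@(4,1) -> at (4,4): 0 [-], cum=0
Step 3: p0@ESC p1@(0,3) p2@ESC p3@(4,2) -> at (4,4): 0 [-], cum=0
Step 4: p0@ESC p1@ESC p2@ESC p3@ESC -> at (4,4): 0 [-], cum=0
Total visits = 0

Answer: 0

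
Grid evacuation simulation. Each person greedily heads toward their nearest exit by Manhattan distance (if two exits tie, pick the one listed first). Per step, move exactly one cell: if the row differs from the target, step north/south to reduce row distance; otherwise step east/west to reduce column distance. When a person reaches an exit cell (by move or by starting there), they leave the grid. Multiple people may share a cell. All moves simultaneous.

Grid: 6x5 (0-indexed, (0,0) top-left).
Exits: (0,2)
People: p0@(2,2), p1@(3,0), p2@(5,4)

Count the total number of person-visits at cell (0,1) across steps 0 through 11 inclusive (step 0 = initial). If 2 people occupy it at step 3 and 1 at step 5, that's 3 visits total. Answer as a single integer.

Answer: 1

Derivation:
Step 0: p0@(2,2) p1@(3,0) p2@(5,4) -> at (0,1): 0 [-], cum=0
Step 1: p0@(1,2) p1@(2,0) p2@(4,4) -> at (0,1): 0 [-], cum=0
Step 2: p0@ESC p1@(1,0) p2@(3,4) -> at (0,1): 0 [-], cum=0
Step 3: p0@ESC p1@(0,0) p2@(2,4) -> at (0,1): 0 [-], cum=0
Step 4: p0@ESC p1@(0,1) p2@(1,4) -> at (0,1): 1 [p1], cum=1
Step 5: p0@ESC p1@ESC p2@(0,4) -> at (0,1): 0 [-], cum=1
Step 6: p0@ESC p1@ESC p2@(0,3) -> at (0,1): 0 [-], cum=1
Step 7: p0@ESC p1@ESC p2@ESC -> at (0,1): 0 [-], cum=1
Total visits = 1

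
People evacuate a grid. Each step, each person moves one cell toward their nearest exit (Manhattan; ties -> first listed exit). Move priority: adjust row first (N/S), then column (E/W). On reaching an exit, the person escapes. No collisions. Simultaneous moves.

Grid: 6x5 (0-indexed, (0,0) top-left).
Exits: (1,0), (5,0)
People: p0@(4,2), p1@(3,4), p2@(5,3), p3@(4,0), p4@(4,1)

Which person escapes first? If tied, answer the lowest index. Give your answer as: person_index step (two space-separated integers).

Step 1: p0:(4,2)->(5,2) | p1:(3,4)->(2,4) | p2:(5,3)->(5,2) | p3:(4,0)->(5,0)->EXIT | p4:(4,1)->(5,1)
Step 2: p0:(5,2)->(5,1) | p1:(2,4)->(1,4) | p2:(5,2)->(5,1) | p3:escaped | p4:(5,1)->(5,0)->EXIT
Step 3: p0:(5,1)->(5,0)->EXIT | p1:(1,4)->(1,3) | p2:(5,1)->(5,0)->EXIT | p3:escaped | p4:escaped
Step 4: p0:escaped | p1:(1,3)->(1,2) | p2:escaped | p3:escaped | p4:escaped
Step 5: p0:escaped | p1:(1,2)->(1,1) | p2:escaped | p3:escaped | p4:escaped
Step 6: p0:escaped | p1:(1,1)->(1,0)->EXIT | p2:escaped | p3:escaped | p4:escaped
Exit steps: [3, 6, 3, 1, 2]
First to escape: p3 at step 1

Answer: 3 1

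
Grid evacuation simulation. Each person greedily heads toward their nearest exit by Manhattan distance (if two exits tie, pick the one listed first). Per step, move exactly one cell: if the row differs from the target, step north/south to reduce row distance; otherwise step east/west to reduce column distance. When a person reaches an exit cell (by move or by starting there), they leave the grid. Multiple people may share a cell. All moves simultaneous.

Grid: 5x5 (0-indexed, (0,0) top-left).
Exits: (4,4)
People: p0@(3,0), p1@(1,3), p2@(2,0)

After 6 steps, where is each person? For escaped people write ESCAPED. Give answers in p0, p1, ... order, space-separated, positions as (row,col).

Step 1: p0:(3,0)->(4,0) | p1:(1,3)->(2,3) | p2:(2,0)->(3,0)
Step 2: p0:(4,0)->(4,1) | p1:(2,3)->(3,3) | p2:(3,0)->(4,0)
Step 3: p0:(4,1)->(4,2) | p1:(3,3)->(4,3) | p2:(4,0)->(4,1)
Step 4: p0:(4,2)->(4,3) | p1:(4,3)->(4,4)->EXIT | p2:(4,1)->(4,2)
Step 5: p0:(4,3)->(4,4)->EXIT | p1:escaped | p2:(4,2)->(4,3)
Step 6: p0:escaped | p1:escaped | p2:(4,3)->(4,4)->EXIT

ESCAPED ESCAPED ESCAPED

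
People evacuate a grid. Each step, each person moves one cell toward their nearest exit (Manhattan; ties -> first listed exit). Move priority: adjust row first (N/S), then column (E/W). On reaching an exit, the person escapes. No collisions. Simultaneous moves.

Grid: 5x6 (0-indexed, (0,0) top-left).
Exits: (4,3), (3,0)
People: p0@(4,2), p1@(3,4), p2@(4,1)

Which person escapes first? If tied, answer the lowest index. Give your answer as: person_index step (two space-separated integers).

Step 1: p0:(4,2)->(4,3)->EXIT | p1:(3,4)->(4,4) | p2:(4,1)->(4,2)
Step 2: p0:escaped | p1:(4,4)->(4,3)->EXIT | p2:(4,2)->(4,3)->EXIT
Exit steps: [1, 2, 2]
First to escape: p0 at step 1

Answer: 0 1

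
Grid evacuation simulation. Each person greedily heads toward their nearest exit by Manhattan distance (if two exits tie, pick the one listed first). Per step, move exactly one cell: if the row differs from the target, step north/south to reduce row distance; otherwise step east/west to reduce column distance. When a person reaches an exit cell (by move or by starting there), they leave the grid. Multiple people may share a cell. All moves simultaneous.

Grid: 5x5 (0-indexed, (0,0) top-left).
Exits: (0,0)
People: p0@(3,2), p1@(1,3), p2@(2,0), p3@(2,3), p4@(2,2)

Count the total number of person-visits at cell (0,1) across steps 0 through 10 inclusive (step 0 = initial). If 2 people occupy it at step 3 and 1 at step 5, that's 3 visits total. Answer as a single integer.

Step 0: p0@(3,2) p1@(1,3) p2@(2,0) p3@(2,3) p4@(2,2) -> at (0,1): 0 [-], cum=0
Step 1: p0@(2,2) p1@(0,3) p2@(1,0) p3@(1,3) p4@(1,2) -> at (0,1): 0 [-], cum=0
Step 2: p0@(1,2) p1@(0,2) p2@ESC p3@(0,3) p4@(0,2) -> at (0,1): 0 [-], cum=0
Step 3: p0@(0,2) p1@(0,1) p2@ESC p3@(0,2) p4@(0,1) -> at (0,1): 2 [p1,p4], cum=2
Step 4: p0@(0,1) p1@ESC p2@ESC p3@(0,1) p4@ESC -> at (0,1): 2 [p0,p3], cum=4
Step 5: p0@ESC p1@ESC p2@ESC p3@ESC p4@ESC -> at (0,1): 0 [-], cum=4
Total visits = 4

Answer: 4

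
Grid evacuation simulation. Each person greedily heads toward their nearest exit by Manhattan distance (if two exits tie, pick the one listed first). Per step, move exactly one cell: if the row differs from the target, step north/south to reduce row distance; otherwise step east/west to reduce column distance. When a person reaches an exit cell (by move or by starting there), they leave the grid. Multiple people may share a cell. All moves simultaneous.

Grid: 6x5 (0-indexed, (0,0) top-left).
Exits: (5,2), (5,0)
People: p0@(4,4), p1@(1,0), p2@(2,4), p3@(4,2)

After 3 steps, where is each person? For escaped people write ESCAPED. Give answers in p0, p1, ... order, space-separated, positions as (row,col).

Step 1: p0:(4,4)->(5,4) | p1:(1,0)->(2,0) | p2:(2,4)->(3,4) | p3:(4,2)->(5,2)->EXIT
Step 2: p0:(5,4)->(5,3) | p1:(2,0)->(3,0) | p2:(3,4)->(4,4) | p3:escaped
Step 3: p0:(5,3)->(5,2)->EXIT | p1:(3,0)->(4,0) | p2:(4,4)->(5,4) | p3:escaped

ESCAPED (4,0) (5,4) ESCAPED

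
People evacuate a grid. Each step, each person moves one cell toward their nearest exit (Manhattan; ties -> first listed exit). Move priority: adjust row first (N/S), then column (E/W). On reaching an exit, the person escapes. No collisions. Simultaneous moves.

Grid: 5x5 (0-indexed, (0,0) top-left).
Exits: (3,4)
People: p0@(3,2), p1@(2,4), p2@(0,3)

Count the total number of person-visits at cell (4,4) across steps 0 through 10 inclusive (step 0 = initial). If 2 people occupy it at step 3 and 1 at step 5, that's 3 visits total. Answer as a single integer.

Step 0: p0@(3,2) p1@(2,4) p2@(0,3) -> at (4,4): 0 [-], cum=0
Step 1: p0@(3,3) p1@ESC p2@(1,3) -> at (4,4): 0 [-], cum=0
Step 2: p0@ESC p1@ESC p2@(2,3) -> at (4,4): 0 [-], cum=0
Step 3: p0@ESC p1@ESC p2@(3,3) -> at (4,4): 0 [-], cum=0
Step 4: p0@ESC p1@ESC p2@ESC -> at (4,4): 0 [-], cum=0
Total visits = 0

Answer: 0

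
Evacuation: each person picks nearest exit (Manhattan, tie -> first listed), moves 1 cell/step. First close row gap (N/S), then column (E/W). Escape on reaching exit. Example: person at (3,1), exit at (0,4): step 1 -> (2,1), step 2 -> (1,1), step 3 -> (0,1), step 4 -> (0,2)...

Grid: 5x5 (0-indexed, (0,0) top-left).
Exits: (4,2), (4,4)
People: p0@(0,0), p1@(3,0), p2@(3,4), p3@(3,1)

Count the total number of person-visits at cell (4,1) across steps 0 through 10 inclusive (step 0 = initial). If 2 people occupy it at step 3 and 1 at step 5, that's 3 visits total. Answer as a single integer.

Answer: 3

Derivation:
Step 0: p0@(0,0) p1@(3,0) p2@(3,4) p3@(3,1) -> at (4,1): 0 [-], cum=0
Step 1: p0@(1,0) p1@(4,0) p2@ESC p3@(4,1) -> at (4,1): 1 [p3], cum=1
Step 2: p0@(2,0) p1@(4,1) p2@ESC p3@ESC -> at (4,1): 1 [p1], cum=2
Step 3: p0@(3,0) p1@ESC p2@ESC p3@ESC -> at (4,1): 0 [-], cum=2
Step 4: p0@(4,0) p1@ESC p2@ESC p3@ESC -> at (4,1): 0 [-], cum=2
Step 5: p0@(4,1) p1@ESC p2@ESC p3@ESC -> at (4,1): 1 [p0], cum=3
Step 6: p0@ESC p1@ESC p2@ESC p3@ESC -> at (4,1): 0 [-], cum=3
Total visits = 3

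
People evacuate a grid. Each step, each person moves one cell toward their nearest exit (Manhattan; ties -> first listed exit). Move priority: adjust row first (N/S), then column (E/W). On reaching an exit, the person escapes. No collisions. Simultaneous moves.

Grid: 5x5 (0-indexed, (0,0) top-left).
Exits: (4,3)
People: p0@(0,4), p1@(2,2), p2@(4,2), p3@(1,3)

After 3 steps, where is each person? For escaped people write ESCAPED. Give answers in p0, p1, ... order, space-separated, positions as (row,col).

Step 1: p0:(0,4)->(1,4) | p1:(2,2)->(3,2) | p2:(4,2)->(4,3)->EXIT | p3:(1,3)->(2,3)
Step 2: p0:(1,4)->(2,4) | p1:(3,2)->(4,2) | p2:escaped | p3:(2,3)->(3,3)
Step 3: p0:(2,4)->(3,4) | p1:(4,2)->(4,3)->EXIT | p2:escaped | p3:(3,3)->(4,3)->EXIT

(3,4) ESCAPED ESCAPED ESCAPED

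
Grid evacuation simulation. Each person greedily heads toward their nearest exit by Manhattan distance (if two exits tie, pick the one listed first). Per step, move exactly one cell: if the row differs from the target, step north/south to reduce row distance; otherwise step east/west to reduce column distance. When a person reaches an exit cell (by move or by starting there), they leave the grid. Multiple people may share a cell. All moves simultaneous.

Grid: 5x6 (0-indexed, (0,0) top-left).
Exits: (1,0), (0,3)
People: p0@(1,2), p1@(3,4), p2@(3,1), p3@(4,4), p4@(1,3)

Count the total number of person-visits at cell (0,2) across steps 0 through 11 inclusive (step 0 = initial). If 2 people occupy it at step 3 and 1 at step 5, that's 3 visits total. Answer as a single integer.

Step 0: p0@(1,2) p1@(3,4) p2@(3,1) p3@(4,4) p4@(1,3) -> at (0,2): 0 [-], cum=0
Step 1: p0@(1,1) p1@(2,4) p2@(2,1) p3@(3,4) p4@ESC -> at (0,2): 0 [-], cum=0
Step 2: p0@ESC p1@(1,4) p2@(1,1) p3@(2,4) p4@ESC -> at (0,2): 0 [-], cum=0
Step 3: p0@ESC p1@(0,4) p2@ESC p3@(1,4) p4@ESC -> at (0,2): 0 [-], cum=0
Step 4: p0@ESC p1@ESC p2@ESC p3@(0,4) p4@ESC -> at (0,2): 0 [-], cum=0
Step 5: p0@ESC p1@ESC p2@ESC p3@ESC p4@ESC -> at (0,2): 0 [-], cum=0
Total visits = 0

Answer: 0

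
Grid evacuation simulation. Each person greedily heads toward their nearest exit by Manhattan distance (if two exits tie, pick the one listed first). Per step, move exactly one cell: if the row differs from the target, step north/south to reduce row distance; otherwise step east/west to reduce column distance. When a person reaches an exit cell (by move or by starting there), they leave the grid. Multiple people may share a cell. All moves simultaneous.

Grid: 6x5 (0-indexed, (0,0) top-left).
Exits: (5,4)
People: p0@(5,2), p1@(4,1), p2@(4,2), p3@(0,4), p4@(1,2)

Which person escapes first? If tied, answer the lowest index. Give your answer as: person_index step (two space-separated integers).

Answer: 0 2

Derivation:
Step 1: p0:(5,2)->(5,3) | p1:(4,1)->(5,1) | p2:(4,2)->(5,2) | p3:(0,4)->(1,4) | p4:(1,2)->(2,2)
Step 2: p0:(5,3)->(5,4)->EXIT | p1:(5,1)->(5,2) | p2:(5,2)->(5,3) | p3:(1,4)->(2,4) | p4:(2,2)->(3,2)
Step 3: p0:escaped | p1:(5,2)->(5,3) | p2:(5,3)->(5,4)->EXIT | p3:(2,4)->(3,4) | p4:(3,2)->(4,2)
Step 4: p0:escaped | p1:(5,3)->(5,4)->EXIT | p2:escaped | p3:(3,4)->(4,4) | p4:(4,2)->(5,2)
Step 5: p0:escaped | p1:escaped | p2:escaped | p3:(4,4)->(5,4)->EXIT | p4:(5,2)->(5,3)
Step 6: p0:escaped | p1:escaped | p2:escaped | p3:escaped | p4:(5,3)->(5,4)->EXIT
Exit steps: [2, 4, 3, 5, 6]
First to escape: p0 at step 2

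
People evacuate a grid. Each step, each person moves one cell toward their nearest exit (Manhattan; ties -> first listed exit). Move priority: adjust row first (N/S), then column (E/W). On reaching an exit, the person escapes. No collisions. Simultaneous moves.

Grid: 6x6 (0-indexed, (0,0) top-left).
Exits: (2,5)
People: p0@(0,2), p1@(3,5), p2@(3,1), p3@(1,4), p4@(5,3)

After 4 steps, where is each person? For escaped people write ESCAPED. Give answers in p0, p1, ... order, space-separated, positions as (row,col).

Step 1: p0:(0,2)->(1,2) | p1:(3,5)->(2,5)->EXIT | p2:(3,1)->(2,1) | p3:(1,4)->(2,4) | p4:(5,3)->(4,3)
Step 2: p0:(1,2)->(2,2) | p1:escaped | p2:(2,1)->(2,2) | p3:(2,4)->(2,5)->EXIT | p4:(4,3)->(3,3)
Step 3: p0:(2,2)->(2,3) | p1:escaped | p2:(2,2)->(2,3) | p3:escaped | p4:(3,3)->(2,3)
Step 4: p0:(2,3)->(2,4) | p1:escaped | p2:(2,3)->(2,4) | p3:escaped | p4:(2,3)->(2,4)

(2,4) ESCAPED (2,4) ESCAPED (2,4)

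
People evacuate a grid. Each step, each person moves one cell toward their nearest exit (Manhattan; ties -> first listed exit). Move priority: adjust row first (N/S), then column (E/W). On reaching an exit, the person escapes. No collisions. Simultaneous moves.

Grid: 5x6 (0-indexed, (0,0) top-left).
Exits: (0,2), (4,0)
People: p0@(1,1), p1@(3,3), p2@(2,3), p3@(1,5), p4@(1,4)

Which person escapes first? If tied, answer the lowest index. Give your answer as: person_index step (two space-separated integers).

Answer: 0 2

Derivation:
Step 1: p0:(1,1)->(0,1) | p1:(3,3)->(2,3) | p2:(2,3)->(1,3) | p3:(1,5)->(0,5) | p4:(1,4)->(0,4)
Step 2: p0:(0,1)->(0,2)->EXIT | p1:(2,3)->(1,3) | p2:(1,3)->(0,3) | p3:(0,5)->(0,4) | p4:(0,4)->(0,3)
Step 3: p0:escaped | p1:(1,3)->(0,3) | p2:(0,3)->(0,2)->EXIT | p3:(0,4)->(0,3) | p4:(0,3)->(0,2)->EXIT
Step 4: p0:escaped | p1:(0,3)->(0,2)->EXIT | p2:escaped | p3:(0,3)->(0,2)->EXIT | p4:escaped
Exit steps: [2, 4, 3, 4, 3]
First to escape: p0 at step 2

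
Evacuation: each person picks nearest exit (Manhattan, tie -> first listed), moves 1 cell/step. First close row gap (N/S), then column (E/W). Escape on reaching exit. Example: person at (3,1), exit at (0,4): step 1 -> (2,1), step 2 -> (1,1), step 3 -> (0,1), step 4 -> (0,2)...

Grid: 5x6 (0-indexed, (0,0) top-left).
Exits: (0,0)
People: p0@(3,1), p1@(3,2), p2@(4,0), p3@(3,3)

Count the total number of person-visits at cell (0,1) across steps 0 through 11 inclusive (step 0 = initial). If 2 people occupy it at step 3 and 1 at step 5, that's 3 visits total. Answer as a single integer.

Answer: 3

Derivation:
Step 0: p0@(3,1) p1@(3,2) p2@(4,0) p3@(3,3) -> at (0,1): 0 [-], cum=0
Step 1: p0@(2,1) p1@(2,2) p2@(3,0) p3@(2,3) -> at (0,1): 0 [-], cum=0
Step 2: p0@(1,1) p1@(1,2) p2@(2,0) p3@(1,3) -> at (0,1): 0 [-], cum=0
Step 3: p0@(0,1) p1@(0,2) p2@(1,0) p3@(0,3) -> at (0,1): 1 [p0], cum=1
Step 4: p0@ESC p1@(0,1) p2@ESC p3@(0,2) -> at (0,1): 1 [p1], cum=2
Step 5: p0@ESC p1@ESC p2@ESC p3@(0,1) -> at (0,1): 1 [p3], cum=3
Step 6: p0@ESC p1@ESC p2@ESC p3@ESC -> at (0,1): 0 [-], cum=3
Total visits = 3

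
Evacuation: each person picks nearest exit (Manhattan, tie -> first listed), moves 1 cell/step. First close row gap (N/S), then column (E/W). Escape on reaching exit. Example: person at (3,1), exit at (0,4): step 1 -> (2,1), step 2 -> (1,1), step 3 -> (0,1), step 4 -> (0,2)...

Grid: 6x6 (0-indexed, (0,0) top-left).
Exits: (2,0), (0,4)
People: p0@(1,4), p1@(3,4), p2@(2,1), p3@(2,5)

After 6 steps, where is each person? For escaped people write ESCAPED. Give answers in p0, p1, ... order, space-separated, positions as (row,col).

Step 1: p0:(1,4)->(0,4)->EXIT | p1:(3,4)->(2,4) | p2:(2,1)->(2,0)->EXIT | p3:(2,5)->(1,5)
Step 2: p0:escaped | p1:(2,4)->(1,4) | p2:escaped | p3:(1,5)->(0,5)
Step 3: p0:escaped | p1:(1,4)->(0,4)->EXIT | p2:escaped | p3:(0,5)->(0,4)->EXIT

ESCAPED ESCAPED ESCAPED ESCAPED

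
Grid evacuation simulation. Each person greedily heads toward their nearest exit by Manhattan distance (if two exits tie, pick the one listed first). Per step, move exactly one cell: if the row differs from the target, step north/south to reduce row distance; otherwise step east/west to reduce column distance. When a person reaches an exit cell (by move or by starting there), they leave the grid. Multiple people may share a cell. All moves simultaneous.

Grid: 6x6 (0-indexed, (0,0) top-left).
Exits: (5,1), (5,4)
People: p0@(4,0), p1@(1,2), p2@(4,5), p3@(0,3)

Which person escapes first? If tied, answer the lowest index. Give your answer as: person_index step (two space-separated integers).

Step 1: p0:(4,0)->(5,0) | p1:(1,2)->(2,2) | p2:(4,5)->(5,5) | p3:(0,3)->(1,3)
Step 2: p0:(5,0)->(5,1)->EXIT | p1:(2,2)->(3,2) | p2:(5,5)->(5,4)->EXIT | p3:(1,3)->(2,3)
Step 3: p0:escaped | p1:(3,2)->(4,2) | p2:escaped | p3:(2,3)->(3,3)
Step 4: p0:escaped | p1:(4,2)->(5,2) | p2:escaped | p3:(3,3)->(4,3)
Step 5: p0:escaped | p1:(5,2)->(5,1)->EXIT | p2:escaped | p3:(4,3)->(5,3)
Step 6: p0:escaped | p1:escaped | p2:escaped | p3:(5,3)->(5,4)->EXIT
Exit steps: [2, 5, 2, 6]
First to escape: p0 at step 2

Answer: 0 2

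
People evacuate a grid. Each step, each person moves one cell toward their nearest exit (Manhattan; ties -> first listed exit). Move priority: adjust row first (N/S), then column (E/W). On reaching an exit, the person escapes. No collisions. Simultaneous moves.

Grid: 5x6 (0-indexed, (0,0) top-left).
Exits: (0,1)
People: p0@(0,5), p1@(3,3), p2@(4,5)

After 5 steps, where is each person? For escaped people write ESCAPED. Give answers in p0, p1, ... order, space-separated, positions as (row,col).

Step 1: p0:(0,5)->(0,4) | p1:(3,3)->(2,3) | p2:(4,5)->(3,5)
Step 2: p0:(0,4)->(0,3) | p1:(2,3)->(1,3) | p2:(3,5)->(2,5)
Step 3: p0:(0,3)->(0,2) | p1:(1,3)->(0,3) | p2:(2,5)->(1,5)
Step 4: p0:(0,2)->(0,1)->EXIT | p1:(0,3)->(0,2) | p2:(1,5)->(0,5)
Step 5: p0:escaped | p1:(0,2)->(0,1)->EXIT | p2:(0,5)->(0,4)

ESCAPED ESCAPED (0,4)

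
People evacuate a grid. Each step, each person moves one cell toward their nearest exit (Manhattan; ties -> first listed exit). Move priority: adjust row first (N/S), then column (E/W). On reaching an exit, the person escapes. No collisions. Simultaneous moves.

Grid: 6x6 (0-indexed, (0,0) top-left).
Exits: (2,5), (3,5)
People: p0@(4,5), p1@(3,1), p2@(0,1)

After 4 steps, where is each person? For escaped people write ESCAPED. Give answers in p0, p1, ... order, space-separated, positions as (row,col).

Step 1: p0:(4,5)->(3,5)->EXIT | p1:(3,1)->(3,2) | p2:(0,1)->(1,1)
Step 2: p0:escaped | p1:(3,2)->(3,3) | p2:(1,1)->(2,1)
Step 3: p0:escaped | p1:(3,3)->(3,4) | p2:(2,1)->(2,2)
Step 4: p0:escaped | p1:(3,4)->(3,5)->EXIT | p2:(2,2)->(2,3)

ESCAPED ESCAPED (2,3)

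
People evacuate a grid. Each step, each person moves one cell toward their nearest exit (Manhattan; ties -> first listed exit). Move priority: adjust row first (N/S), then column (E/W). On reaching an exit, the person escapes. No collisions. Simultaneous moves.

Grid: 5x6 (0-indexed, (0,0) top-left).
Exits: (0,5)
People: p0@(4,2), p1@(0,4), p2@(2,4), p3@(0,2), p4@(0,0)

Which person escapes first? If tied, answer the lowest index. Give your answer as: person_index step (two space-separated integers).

Step 1: p0:(4,2)->(3,2) | p1:(0,4)->(0,5)->EXIT | p2:(2,4)->(1,4) | p3:(0,2)->(0,3) | p4:(0,0)->(0,1)
Step 2: p0:(3,2)->(2,2) | p1:escaped | p2:(1,4)->(0,4) | p3:(0,3)->(0,4) | p4:(0,1)->(0,2)
Step 3: p0:(2,2)->(1,2) | p1:escaped | p2:(0,4)->(0,5)->EXIT | p3:(0,4)->(0,5)->EXIT | p4:(0,2)->(0,3)
Step 4: p0:(1,2)->(0,2) | p1:escaped | p2:escaped | p3:escaped | p4:(0,3)->(0,4)
Step 5: p0:(0,2)->(0,3) | p1:escaped | p2:escaped | p3:escaped | p4:(0,4)->(0,5)->EXIT
Step 6: p0:(0,3)->(0,4) | p1:escaped | p2:escaped | p3:escaped | p4:escaped
Step 7: p0:(0,4)->(0,5)->EXIT | p1:escaped | p2:escaped | p3:escaped | p4:escaped
Exit steps: [7, 1, 3, 3, 5]
First to escape: p1 at step 1

Answer: 1 1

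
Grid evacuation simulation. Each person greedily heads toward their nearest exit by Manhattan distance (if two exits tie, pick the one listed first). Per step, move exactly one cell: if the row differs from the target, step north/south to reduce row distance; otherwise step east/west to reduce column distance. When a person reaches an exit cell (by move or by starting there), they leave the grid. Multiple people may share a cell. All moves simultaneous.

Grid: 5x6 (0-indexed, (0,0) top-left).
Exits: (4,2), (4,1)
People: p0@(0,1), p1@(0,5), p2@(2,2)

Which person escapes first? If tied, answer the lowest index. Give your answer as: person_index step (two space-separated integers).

Step 1: p0:(0,1)->(1,1) | p1:(0,5)->(1,5) | p2:(2,2)->(3,2)
Step 2: p0:(1,1)->(2,1) | p1:(1,5)->(2,5) | p2:(3,2)->(4,2)->EXIT
Step 3: p0:(2,1)->(3,1) | p1:(2,5)->(3,5) | p2:escaped
Step 4: p0:(3,1)->(4,1)->EXIT | p1:(3,5)->(4,5) | p2:escaped
Step 5: p0:escaped | p1:(4,5)->(4,4) | p2:escaped
Step 6: p0:escaped | p1:(4,4)->(4,3) | p2:escaped
Step 7: p0:escaped | p1:(4,3)->(4,2)->EXIT | p2:escaped
Exit steps: [4, 7, 2]
First to escape: p2 at step 2

Answer: 2 2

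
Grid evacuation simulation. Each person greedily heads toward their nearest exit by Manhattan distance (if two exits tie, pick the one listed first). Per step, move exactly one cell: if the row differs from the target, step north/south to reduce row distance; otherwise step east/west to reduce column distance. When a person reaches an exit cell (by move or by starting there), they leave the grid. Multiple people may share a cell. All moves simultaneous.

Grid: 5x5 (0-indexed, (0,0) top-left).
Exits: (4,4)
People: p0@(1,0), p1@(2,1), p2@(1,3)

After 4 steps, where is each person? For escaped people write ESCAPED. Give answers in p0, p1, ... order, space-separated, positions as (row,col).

Step 1: p0:(1,0)->(2,0) | p1:(2,1)->(3,1) | p2:(1,3)->(2,3)
Step 2: p0:(2,0)->(3,0) | p1:(3,1)->(4,1) | p2:(2,3)->(3,3)
Step 3: p0:(3,0)->(4,0) | p1:(4,1)->(4,2) | p2:(3,3)->(4,3)
Step 4: p0:(4,0)->(4,1) | p1:(4,2)->(4,3) | p2:(4,3)->(4,4)->EXIT

(4,1) (4,3) ESCAPED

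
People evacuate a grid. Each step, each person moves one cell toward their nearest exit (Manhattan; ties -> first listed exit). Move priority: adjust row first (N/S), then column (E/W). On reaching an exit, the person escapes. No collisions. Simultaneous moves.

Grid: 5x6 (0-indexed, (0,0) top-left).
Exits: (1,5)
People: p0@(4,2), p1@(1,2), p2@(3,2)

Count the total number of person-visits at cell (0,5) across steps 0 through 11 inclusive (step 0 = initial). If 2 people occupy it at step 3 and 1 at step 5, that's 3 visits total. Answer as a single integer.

Step 0: p0@(4,2) p1@(1,2) p2@(3,2) -> at (0,5): 0 [-], cum=0
Step 1: p0@(3,2) p1@(1,3) p2@(2,2) -> at (0,5): 0 [-], cum=0
Step 2: p0@(2,2) p1@(1,4) p2@(1,2) -> at (0,5): 0 [-], cum=0
Step 3: p0@(1,2) p1@ESC p2@(1,3) -> at (0,5): 0 [-], cum=0
Step 4: p0@(1,3) p1@ESC p2@(1,4) -> at (0,5): 0 [-], cum=0
Step 5: p0@(1,4) p1@ESC p2@ESC -> at (0,5): 0 [-], cum=0
Step 6: p0@ESC p1@ESC p2@ESC -> at (0,5): 0 [-], cum=0
Total visits = 0

Answer: 0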